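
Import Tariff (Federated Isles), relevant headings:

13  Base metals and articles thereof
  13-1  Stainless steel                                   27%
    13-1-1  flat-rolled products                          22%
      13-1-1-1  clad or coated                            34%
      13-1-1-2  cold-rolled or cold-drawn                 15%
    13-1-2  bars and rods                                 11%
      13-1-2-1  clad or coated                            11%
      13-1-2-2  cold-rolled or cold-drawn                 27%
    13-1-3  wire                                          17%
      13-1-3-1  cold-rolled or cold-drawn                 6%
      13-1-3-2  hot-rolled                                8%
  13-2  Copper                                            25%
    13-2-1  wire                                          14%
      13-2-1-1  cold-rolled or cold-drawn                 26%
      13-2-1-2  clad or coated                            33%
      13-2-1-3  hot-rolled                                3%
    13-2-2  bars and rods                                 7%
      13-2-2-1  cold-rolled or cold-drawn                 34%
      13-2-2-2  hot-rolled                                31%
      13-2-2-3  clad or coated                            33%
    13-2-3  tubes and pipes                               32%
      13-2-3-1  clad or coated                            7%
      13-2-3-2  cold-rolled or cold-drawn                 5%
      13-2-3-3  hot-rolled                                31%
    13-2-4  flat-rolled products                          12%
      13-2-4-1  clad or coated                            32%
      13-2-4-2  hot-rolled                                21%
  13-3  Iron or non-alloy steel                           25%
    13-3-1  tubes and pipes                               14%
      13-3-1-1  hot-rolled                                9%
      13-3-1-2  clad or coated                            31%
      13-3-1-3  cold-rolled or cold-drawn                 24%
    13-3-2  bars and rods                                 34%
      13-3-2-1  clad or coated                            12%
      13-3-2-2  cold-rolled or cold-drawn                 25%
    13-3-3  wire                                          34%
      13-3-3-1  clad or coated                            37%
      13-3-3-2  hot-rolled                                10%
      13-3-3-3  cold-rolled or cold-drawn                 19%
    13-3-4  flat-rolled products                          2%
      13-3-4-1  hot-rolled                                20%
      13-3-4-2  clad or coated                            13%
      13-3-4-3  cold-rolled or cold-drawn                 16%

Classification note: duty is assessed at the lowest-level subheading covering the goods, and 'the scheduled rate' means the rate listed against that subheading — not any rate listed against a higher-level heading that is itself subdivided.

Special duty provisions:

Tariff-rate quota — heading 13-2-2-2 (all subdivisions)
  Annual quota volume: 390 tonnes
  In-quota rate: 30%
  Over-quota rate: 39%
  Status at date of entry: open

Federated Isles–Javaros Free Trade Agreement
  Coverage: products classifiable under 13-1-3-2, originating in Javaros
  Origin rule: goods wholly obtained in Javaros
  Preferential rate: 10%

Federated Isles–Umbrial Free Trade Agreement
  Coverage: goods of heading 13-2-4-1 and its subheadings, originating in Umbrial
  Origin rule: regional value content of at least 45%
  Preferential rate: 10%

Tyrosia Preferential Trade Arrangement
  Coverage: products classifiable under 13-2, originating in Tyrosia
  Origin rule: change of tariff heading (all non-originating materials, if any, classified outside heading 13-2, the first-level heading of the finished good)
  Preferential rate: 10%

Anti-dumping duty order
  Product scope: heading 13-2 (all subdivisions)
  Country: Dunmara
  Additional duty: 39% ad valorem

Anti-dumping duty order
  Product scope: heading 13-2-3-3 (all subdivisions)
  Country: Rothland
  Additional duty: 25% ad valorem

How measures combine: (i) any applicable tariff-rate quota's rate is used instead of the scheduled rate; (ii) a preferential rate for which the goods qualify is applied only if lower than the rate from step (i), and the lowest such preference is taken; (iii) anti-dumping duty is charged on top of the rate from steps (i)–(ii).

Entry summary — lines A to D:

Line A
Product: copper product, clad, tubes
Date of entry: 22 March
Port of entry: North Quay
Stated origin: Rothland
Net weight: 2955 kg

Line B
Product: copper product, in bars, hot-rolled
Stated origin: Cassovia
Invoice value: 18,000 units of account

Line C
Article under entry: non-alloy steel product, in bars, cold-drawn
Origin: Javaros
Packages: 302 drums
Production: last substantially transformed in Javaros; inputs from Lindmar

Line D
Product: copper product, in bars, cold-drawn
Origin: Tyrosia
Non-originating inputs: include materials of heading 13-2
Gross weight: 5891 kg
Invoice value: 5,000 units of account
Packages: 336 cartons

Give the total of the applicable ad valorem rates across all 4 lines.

Line A: copper → 13-2; tubes → 13-2-3; clad → 13-2-3-1. Scheduled 7%. No special measure applies. → 7%.
Line B: copper → 13-2; in bars → 13-2-2; hot-rolled → 13-2-2-2. Scheduled 31%. quota on 13-2-2-2 open → in-quota 30%. → 30%.
Line C: non-alloy steel → 13-3; in bars → 13-3-2; cold-drawn → 13-3-2-2. Scheduled 25%. Javaros agreement on 13-1-3-2: 13-3-2-2 not covered. → 25%.
Line D: copper → 13-2; in bars → 13-2-2; cold-drawn → 13-2-2-1. Scheduled 34%. Tyrosia agreement on 13-2: CTH not met. → 34%.
Sum: 7% + 30% + 25% + 34% = 96%.

96%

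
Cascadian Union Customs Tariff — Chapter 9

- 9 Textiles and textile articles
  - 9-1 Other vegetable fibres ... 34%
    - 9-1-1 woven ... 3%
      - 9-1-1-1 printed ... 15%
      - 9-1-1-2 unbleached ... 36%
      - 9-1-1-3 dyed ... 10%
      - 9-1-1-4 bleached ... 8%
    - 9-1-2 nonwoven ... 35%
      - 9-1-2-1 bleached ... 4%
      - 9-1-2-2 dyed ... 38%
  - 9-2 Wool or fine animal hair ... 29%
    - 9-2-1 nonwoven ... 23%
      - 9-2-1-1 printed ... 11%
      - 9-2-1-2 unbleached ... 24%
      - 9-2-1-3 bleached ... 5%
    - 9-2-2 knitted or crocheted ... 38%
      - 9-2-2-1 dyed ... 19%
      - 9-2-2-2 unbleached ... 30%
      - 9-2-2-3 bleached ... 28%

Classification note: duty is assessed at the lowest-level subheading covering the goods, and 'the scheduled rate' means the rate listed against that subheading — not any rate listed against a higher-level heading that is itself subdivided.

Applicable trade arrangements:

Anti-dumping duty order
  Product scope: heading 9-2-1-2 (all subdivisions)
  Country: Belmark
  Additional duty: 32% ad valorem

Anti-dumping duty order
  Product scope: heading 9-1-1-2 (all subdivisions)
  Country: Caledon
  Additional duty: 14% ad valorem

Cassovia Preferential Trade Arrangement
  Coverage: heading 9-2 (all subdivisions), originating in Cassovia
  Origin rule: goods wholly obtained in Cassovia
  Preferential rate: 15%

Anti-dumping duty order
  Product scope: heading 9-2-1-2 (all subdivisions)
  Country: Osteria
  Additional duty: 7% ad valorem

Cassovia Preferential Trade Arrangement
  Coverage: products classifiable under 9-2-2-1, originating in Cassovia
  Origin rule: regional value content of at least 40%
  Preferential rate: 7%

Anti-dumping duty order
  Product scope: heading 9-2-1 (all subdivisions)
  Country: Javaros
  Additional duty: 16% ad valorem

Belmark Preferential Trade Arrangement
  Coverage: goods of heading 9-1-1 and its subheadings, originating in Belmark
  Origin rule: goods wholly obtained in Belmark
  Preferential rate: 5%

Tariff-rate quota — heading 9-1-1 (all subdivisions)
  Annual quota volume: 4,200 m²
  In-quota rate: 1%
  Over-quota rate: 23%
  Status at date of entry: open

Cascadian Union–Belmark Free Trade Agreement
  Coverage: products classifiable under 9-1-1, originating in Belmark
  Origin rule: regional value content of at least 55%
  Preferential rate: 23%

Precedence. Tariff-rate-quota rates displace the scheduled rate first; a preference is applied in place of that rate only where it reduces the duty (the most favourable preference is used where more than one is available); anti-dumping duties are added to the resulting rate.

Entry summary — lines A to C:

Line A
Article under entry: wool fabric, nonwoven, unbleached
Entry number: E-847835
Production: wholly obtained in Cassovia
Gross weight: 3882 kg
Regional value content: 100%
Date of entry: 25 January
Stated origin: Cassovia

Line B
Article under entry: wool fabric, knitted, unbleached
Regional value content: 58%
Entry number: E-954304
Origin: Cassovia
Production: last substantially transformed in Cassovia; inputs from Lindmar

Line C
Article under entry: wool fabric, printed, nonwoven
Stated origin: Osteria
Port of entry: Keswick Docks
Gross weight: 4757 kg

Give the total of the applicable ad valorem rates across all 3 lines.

Line A: wool → 9-2; nonwoven → 9-2-1; unbleached → 9-2-1-2. Scheduled 24%. Cassovia agreement on 9-2: wholly obtained → 15% available; Cassovia agreement on 9-2-2-1: 9-2-1-2 not covered; preferential 15%. → 15%.
Line B: wool → 9-2; knitted → 9-2-2; unbleached → 9-2-2-2. Scheduled 30%. Cassovia agreement on 9-2: not wholly obtained; Cassovia agreement on 9-2-2-1: 9-2-2-2 not covered. → 30%.
Line C: wool → 9-2; nonwoven → 9-2-1; printed → 9-2-1-1. Scheduled 11%. No special measure applies. → 11%.
Sum: 15% + 30% + 11% = 56%.

56%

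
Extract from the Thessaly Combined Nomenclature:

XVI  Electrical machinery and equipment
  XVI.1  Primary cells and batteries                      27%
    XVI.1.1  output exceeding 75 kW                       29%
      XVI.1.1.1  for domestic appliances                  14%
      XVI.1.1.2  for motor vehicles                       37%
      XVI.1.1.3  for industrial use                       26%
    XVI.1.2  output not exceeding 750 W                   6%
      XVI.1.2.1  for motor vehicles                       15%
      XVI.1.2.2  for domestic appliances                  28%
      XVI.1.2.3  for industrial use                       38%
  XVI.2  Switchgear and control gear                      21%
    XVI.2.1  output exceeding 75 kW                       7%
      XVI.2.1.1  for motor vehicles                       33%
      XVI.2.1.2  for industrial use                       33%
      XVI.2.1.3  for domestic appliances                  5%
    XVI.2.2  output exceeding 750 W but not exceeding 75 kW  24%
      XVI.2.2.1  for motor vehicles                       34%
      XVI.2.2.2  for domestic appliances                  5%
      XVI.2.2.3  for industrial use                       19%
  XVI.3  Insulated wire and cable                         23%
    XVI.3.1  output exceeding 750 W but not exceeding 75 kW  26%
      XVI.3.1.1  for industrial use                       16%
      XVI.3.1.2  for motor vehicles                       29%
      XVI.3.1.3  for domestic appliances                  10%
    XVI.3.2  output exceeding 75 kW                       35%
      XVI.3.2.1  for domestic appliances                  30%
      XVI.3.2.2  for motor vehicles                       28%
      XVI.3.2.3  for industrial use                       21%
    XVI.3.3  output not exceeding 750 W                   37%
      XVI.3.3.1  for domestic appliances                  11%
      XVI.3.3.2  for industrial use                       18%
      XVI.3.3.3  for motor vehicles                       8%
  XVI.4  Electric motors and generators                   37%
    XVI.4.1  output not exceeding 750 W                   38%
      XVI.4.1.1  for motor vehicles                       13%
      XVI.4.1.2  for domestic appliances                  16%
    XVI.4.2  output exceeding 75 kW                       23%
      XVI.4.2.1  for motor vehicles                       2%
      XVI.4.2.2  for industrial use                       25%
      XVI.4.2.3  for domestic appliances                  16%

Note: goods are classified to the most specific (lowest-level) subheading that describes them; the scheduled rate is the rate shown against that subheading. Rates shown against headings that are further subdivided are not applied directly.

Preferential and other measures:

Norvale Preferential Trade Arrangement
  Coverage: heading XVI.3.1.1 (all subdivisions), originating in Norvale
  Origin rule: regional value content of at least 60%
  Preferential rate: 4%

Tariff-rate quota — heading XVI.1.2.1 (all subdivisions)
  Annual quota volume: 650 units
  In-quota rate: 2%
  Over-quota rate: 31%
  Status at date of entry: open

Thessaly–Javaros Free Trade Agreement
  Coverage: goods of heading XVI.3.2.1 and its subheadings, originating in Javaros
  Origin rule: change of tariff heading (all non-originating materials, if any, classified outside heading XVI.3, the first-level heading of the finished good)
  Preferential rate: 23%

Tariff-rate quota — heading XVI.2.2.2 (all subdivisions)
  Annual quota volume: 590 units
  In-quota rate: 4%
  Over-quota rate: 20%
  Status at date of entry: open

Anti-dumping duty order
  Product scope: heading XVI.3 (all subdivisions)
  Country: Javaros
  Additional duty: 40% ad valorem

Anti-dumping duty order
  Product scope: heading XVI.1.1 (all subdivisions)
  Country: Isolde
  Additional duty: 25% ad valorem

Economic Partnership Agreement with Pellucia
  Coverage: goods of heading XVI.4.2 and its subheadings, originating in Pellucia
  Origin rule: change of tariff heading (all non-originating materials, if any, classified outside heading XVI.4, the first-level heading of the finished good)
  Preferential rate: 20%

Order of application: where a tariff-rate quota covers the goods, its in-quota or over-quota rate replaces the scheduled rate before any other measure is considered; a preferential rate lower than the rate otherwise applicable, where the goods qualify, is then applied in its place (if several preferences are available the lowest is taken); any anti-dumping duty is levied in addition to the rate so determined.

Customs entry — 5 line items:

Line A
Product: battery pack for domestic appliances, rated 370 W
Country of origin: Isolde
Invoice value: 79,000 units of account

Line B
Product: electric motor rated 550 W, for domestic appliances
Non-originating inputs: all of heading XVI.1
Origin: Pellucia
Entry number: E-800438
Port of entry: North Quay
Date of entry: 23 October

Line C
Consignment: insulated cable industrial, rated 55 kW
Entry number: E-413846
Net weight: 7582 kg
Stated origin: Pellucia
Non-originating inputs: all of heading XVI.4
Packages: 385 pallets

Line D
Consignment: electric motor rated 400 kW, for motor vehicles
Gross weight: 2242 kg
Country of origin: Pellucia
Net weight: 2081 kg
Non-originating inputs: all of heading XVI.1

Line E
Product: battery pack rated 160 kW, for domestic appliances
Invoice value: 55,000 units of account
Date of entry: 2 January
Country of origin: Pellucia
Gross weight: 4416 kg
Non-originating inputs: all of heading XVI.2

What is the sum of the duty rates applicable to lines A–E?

Line A: battery pack → XVI.1; rated 370 W → XVI.1.2; for domestic appliances → XVI.1.2.2. Scheduled 28%. No special measure applies. → 28%.
Line B: electric motor → XVI.4; rated 550 W → XVI.4.1; for domestic appliances → XVI.4.1.2. Scheduled 16%. Pellucia agreement on XVI.4.2: XVI.4.1.2 not covered. → 16%.
Line C: insulated cable → XVI.3; rated 55 kW → XVI.3.1; industrial → XVI.3.1.1. Scheduled 16%. Pellucia agreement on XVI.4.2: XVI.3.1.1 not covered. → 16%.
Line D: electric motor → XVI.4; rated 400 kW → XVI.4.2; for motor vehicles → XVI.4.2.1. Scheduled 2%. Pellucia agreement on XVI.4.2: CTH met → 20% available; preference 20% not lower than 2% → no reduction. → 2%.
Line E: battery pack → XVI.1; rated 160 kW → XVI.1.1; for domestic appliances → XVI.1.1.1. Scheduled 14%. Pellucia agreement on XVI.4.2: XVI.1.1.1 not covered. → 14%.
Sum: 28% + 16% + 16% + 2% + 14% = 76%.

76%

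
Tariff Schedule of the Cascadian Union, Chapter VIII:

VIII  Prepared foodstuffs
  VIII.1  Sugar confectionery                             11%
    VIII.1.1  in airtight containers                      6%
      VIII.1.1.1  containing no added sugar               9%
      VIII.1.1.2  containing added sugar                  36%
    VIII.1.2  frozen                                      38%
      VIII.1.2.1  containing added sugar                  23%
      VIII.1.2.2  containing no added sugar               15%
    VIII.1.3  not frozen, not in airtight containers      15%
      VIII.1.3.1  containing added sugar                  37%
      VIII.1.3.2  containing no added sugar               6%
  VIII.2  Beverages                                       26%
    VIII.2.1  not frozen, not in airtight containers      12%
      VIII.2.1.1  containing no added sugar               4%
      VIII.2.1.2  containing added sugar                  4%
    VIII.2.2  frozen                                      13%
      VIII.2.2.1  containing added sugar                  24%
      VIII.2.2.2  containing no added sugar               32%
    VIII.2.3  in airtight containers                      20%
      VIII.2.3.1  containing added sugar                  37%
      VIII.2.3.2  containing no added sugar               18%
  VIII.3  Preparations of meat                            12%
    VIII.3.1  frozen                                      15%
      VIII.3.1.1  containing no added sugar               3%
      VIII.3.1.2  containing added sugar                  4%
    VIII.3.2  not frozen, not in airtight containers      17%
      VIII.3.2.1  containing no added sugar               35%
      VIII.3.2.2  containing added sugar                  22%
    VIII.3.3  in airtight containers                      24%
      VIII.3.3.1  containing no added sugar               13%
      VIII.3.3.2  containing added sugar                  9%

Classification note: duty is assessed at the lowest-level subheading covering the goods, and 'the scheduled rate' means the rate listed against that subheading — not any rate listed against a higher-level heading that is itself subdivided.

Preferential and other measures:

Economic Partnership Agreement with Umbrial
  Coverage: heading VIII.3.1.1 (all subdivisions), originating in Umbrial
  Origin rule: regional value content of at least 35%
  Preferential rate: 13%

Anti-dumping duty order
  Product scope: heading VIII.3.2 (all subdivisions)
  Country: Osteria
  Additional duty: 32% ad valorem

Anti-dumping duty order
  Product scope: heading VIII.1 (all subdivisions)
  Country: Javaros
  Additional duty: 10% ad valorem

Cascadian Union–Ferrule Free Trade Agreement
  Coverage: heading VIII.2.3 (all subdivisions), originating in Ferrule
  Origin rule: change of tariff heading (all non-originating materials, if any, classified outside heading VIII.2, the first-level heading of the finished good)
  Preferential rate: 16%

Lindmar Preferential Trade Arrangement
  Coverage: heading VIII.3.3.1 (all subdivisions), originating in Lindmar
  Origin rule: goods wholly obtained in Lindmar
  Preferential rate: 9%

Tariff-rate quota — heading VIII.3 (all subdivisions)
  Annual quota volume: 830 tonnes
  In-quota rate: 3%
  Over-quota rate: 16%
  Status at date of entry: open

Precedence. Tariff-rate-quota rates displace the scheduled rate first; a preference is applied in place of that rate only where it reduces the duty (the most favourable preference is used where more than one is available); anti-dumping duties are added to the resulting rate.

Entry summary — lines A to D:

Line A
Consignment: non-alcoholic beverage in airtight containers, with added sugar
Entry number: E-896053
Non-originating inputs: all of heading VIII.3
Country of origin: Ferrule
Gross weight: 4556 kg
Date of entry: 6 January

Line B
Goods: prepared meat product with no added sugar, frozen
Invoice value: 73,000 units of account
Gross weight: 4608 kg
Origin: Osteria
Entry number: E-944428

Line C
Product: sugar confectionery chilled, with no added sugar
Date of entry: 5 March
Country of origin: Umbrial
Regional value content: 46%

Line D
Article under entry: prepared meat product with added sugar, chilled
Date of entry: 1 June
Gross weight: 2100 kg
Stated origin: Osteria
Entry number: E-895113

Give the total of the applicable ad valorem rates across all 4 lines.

60%

Line A: non-alcoholic beverage → VIII.2; in airtight containers → VIII.2.3; with added sugar → VIII.2.3.1. Scheduled 37%. Ferrule agreement on VIII.2.3: CTH met → 16% available; preferential 16%. → 16%.
Line B: prepared meat product → VIII.3; frozen → VIII.3.1; with no added sugar → VIII.3.1.1. Scheduled 3%. quota on VIII.3 open → in-quota 3%. → 3%.
Line C: sugar confectionery → VIII.1; chilled → VIII.1.3; with no added sugar → VIII.1.3.2. Scheduled 6%. Umbrial agreement on VIII.3.1.1: VIII.1.3.2 not covered. → 6%.
Line D: prepared meat product → VIII.3; chilled → VIII.3.2; with added sugar → VIII.3.2.2. Scheduled 22%. quota on VIII.3 open → in-quota 3%; anti-dumping (Osteria, VIII.3.2): +32%; total 3% + 32% = 35%. → 35%.
Sum: 16% + 3% + 6% + 35% = 60%.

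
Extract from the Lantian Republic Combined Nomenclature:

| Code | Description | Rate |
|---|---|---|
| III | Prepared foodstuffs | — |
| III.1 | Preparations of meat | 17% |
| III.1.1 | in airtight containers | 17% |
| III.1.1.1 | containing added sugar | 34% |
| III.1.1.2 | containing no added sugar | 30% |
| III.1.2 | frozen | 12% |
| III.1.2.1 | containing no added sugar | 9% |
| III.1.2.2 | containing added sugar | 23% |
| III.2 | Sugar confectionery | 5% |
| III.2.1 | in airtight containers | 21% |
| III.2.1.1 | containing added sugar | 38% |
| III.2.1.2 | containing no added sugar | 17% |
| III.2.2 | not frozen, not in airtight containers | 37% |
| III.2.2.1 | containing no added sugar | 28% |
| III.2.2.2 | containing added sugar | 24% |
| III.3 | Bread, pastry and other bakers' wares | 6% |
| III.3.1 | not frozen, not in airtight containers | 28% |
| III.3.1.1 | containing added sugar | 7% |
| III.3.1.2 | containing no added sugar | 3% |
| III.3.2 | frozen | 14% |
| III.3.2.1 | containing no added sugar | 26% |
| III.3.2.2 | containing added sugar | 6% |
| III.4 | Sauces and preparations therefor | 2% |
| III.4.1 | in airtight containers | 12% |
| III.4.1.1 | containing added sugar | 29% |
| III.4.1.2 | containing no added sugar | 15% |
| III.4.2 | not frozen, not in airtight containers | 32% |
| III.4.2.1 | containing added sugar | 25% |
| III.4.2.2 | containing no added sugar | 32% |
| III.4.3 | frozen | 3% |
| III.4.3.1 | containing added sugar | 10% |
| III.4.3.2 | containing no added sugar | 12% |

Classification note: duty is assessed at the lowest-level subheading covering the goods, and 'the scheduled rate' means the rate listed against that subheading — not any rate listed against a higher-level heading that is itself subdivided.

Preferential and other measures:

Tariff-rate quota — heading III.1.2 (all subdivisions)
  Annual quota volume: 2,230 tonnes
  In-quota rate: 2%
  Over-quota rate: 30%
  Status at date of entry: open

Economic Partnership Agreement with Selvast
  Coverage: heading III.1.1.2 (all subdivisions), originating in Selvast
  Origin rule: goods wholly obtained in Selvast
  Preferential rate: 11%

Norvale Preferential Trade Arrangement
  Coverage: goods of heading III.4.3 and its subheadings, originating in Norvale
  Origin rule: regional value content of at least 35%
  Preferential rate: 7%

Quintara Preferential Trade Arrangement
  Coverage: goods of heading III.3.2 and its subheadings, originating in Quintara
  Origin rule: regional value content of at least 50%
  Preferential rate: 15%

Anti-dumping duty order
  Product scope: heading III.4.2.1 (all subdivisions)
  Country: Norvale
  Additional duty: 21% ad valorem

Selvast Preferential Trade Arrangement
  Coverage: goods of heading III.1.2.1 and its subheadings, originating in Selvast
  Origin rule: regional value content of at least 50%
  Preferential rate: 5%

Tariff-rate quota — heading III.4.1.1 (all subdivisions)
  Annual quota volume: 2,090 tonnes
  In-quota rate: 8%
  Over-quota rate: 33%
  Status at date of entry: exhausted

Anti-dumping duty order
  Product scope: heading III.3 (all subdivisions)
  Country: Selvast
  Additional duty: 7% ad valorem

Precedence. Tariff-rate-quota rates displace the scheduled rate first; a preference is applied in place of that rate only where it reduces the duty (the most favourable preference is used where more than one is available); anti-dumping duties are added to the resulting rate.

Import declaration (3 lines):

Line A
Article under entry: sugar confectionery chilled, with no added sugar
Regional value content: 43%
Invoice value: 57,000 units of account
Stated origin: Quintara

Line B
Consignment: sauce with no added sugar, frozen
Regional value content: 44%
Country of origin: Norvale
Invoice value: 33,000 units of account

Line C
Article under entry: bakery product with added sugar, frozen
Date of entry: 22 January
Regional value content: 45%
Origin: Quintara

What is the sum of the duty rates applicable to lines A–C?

41%

Line A: sugar confectionery → III.2; chilled → III.2.2; with no added sugar → III.2.2.1. Scheduled 28%. Quintara agreement on III.3.2: III.2.2.1 not covered. → 28%.
Line B: sauce → III.4; frozen → III.4.3; with no added sugar → III.4.3.2. Scheduled 12%. Norvale agreement on III.4.3: RVC ≥ 35% → 7% available; preferential 7%. → 7%.
Line C: bakery product → III.3; frozen → III.3.2; with added sugar → III.3.2.2. Scheduled 6%. Quintara agreement on III.3.2: RVC < 50%. → 6%.
Sum: 28% + 7% + 6% = 41%.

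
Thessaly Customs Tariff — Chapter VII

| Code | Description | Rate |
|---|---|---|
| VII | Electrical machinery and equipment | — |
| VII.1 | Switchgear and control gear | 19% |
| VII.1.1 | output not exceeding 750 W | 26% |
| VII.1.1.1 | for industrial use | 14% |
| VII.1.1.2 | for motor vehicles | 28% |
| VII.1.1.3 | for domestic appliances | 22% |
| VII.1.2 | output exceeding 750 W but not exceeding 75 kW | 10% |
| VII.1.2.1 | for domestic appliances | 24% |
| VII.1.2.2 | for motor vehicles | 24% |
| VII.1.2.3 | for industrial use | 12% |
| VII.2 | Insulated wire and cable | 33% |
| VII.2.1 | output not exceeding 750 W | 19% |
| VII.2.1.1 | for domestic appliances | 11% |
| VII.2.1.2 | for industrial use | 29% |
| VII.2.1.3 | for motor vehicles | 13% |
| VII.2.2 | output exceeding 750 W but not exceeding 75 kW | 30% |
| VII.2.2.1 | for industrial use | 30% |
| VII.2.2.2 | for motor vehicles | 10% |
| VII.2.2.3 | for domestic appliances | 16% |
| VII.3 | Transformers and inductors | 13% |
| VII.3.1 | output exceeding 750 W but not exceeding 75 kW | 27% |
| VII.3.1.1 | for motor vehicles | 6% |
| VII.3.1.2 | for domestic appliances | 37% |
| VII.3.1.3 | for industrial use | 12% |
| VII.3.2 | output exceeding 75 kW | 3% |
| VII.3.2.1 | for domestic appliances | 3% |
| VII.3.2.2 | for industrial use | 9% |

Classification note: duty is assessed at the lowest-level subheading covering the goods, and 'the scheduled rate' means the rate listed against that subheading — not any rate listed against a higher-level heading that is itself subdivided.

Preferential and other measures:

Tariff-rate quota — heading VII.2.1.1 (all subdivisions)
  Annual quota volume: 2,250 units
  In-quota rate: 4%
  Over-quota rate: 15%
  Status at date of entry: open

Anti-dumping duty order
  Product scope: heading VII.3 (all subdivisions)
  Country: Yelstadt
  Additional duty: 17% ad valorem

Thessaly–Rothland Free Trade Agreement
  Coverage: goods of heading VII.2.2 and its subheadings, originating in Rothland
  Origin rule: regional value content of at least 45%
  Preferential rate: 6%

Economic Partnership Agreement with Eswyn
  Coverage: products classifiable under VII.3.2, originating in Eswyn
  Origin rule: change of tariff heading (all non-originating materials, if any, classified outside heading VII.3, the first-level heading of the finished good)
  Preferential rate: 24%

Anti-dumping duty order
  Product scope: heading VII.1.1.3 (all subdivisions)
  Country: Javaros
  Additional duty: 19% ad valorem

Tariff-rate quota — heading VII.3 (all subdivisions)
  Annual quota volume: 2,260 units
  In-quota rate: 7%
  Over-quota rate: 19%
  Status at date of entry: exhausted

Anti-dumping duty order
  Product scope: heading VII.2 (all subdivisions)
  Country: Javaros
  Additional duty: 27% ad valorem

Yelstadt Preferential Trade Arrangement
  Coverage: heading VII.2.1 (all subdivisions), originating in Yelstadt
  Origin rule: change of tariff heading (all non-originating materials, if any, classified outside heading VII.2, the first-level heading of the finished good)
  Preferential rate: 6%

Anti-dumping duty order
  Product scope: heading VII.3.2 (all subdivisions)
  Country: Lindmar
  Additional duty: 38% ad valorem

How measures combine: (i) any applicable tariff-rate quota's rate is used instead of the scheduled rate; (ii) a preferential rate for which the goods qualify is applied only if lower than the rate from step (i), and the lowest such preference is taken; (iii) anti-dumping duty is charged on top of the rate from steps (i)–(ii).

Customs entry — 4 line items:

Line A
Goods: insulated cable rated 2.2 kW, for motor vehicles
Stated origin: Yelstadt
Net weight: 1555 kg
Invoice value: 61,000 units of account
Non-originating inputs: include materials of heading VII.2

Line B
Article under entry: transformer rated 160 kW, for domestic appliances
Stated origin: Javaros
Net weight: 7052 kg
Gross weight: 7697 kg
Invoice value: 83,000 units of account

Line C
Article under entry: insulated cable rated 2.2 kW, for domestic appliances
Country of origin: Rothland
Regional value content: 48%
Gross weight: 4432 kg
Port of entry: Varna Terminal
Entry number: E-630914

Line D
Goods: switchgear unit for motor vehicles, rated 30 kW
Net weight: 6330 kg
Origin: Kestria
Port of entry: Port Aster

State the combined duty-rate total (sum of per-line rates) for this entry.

Line A: insulated cable → VII.2; rated 2.2 kW → VII.2.2; for motor vehicles → VII.2.2.2. Scheduled 10%. Yelstadt agreement on VII.2.1: VII.2.2.2 not covered. → 10%.
Line B: transformer → VII.3; rated 160 kW → VII.3.2; for domestic appliances → VII.3.2.1. Scheduled 3%. quota on VII.3 exhausted → over-quota 19%. → 19%.
Line C: insulated cable → VII.2; rated 2.2 kW → VII.2.2; for domestic appliances → VII.2.2.3. Scheduled 16%. Rothland agreement on VII.2.2: RVC ≥ 45% → 6% available; preferential 6%. → 6%.
Line D: switchgear unit → VII.1; rated 30 kW → VII.1.2; for motor vehicles → VII.1.2.2. Scheduled 24%. No special measure applies. → 24%.
Sum: 10% + 19% + 6% + 24% = 59%.

59%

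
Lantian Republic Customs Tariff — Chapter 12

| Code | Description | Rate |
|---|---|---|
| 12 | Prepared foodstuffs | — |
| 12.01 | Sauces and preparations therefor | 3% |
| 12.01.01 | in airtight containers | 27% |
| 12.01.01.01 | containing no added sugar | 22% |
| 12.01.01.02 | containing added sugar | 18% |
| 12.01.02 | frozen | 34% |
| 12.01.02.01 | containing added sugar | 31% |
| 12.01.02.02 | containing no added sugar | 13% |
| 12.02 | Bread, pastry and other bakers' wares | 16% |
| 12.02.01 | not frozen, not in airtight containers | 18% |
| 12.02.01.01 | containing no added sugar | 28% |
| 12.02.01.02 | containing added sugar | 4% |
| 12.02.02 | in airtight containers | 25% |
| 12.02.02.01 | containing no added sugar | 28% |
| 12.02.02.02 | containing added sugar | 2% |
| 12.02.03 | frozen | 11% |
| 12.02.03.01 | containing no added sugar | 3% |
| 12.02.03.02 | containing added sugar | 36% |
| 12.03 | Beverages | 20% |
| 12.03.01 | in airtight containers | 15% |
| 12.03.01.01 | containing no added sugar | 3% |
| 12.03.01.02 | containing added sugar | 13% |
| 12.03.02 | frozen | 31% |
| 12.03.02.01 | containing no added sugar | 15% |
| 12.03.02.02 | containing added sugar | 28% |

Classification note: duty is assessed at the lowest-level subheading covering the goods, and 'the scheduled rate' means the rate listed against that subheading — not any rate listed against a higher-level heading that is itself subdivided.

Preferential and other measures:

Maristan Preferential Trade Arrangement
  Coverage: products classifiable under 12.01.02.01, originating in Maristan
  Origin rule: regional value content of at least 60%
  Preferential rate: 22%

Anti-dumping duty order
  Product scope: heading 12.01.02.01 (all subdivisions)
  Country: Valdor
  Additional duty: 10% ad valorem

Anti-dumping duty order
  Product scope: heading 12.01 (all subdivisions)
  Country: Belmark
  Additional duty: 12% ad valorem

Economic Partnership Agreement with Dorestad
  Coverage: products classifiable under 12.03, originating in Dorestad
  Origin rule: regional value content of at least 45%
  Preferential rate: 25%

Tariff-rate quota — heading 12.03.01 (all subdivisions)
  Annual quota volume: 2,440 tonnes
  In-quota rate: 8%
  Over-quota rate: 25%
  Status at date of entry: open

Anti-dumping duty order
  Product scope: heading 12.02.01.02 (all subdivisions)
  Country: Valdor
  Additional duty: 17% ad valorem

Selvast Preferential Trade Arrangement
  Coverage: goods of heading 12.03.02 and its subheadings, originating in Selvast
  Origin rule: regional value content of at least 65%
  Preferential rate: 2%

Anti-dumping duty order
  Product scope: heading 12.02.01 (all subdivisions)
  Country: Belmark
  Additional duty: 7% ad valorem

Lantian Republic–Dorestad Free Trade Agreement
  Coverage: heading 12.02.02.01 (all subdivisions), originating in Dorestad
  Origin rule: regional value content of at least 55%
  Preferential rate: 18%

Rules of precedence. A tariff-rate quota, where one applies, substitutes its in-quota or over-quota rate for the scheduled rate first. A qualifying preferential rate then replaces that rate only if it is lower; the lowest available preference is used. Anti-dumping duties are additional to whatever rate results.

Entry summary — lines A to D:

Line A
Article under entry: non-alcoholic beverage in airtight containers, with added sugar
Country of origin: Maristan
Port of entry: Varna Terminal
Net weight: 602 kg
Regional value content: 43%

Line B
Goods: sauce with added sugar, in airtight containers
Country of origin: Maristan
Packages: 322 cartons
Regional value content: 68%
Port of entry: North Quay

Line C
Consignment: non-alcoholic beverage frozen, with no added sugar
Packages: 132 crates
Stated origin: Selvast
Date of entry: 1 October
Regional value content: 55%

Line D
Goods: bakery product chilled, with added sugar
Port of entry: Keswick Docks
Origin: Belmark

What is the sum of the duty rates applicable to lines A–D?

52%

Line A: non-alcoholic beverage → 12.03; in airtight containers → 12.03.01; with added sugar → 12.03.01.02. Scheduled 13%. quota on 12.03.01 open → in-quota 8%; Maristan agreement on 12.01.02.01: 12.03.01.02 not covered. → 8%.
Line B: sauce → 12.01; in airtight containers → 12.01.01; with added sugar → 12.01.01.02. Scheduled 18%. Maristan agreement on 12.01.02.01: 12.01.01.02 not covered. → 18%.
Line C: non-alcoholic beverage → 12.03; frozen → 12.03.02; with no added sugar → 12.03.02.01. Scheduled 15%. Selvast agreement on 12.03.02: RVC < 65%. → 15%.
Line D: bakery product → 12.02; chilled → 12.02.01; with added sugar → 12.02.01.02. Scheduled 4%. anti-dumping (Belmark, 12.02.01): +7%; total 4% + 7% = 11%. → 11%.
Sum: 8% + 18% + 15% + 11% = 52%.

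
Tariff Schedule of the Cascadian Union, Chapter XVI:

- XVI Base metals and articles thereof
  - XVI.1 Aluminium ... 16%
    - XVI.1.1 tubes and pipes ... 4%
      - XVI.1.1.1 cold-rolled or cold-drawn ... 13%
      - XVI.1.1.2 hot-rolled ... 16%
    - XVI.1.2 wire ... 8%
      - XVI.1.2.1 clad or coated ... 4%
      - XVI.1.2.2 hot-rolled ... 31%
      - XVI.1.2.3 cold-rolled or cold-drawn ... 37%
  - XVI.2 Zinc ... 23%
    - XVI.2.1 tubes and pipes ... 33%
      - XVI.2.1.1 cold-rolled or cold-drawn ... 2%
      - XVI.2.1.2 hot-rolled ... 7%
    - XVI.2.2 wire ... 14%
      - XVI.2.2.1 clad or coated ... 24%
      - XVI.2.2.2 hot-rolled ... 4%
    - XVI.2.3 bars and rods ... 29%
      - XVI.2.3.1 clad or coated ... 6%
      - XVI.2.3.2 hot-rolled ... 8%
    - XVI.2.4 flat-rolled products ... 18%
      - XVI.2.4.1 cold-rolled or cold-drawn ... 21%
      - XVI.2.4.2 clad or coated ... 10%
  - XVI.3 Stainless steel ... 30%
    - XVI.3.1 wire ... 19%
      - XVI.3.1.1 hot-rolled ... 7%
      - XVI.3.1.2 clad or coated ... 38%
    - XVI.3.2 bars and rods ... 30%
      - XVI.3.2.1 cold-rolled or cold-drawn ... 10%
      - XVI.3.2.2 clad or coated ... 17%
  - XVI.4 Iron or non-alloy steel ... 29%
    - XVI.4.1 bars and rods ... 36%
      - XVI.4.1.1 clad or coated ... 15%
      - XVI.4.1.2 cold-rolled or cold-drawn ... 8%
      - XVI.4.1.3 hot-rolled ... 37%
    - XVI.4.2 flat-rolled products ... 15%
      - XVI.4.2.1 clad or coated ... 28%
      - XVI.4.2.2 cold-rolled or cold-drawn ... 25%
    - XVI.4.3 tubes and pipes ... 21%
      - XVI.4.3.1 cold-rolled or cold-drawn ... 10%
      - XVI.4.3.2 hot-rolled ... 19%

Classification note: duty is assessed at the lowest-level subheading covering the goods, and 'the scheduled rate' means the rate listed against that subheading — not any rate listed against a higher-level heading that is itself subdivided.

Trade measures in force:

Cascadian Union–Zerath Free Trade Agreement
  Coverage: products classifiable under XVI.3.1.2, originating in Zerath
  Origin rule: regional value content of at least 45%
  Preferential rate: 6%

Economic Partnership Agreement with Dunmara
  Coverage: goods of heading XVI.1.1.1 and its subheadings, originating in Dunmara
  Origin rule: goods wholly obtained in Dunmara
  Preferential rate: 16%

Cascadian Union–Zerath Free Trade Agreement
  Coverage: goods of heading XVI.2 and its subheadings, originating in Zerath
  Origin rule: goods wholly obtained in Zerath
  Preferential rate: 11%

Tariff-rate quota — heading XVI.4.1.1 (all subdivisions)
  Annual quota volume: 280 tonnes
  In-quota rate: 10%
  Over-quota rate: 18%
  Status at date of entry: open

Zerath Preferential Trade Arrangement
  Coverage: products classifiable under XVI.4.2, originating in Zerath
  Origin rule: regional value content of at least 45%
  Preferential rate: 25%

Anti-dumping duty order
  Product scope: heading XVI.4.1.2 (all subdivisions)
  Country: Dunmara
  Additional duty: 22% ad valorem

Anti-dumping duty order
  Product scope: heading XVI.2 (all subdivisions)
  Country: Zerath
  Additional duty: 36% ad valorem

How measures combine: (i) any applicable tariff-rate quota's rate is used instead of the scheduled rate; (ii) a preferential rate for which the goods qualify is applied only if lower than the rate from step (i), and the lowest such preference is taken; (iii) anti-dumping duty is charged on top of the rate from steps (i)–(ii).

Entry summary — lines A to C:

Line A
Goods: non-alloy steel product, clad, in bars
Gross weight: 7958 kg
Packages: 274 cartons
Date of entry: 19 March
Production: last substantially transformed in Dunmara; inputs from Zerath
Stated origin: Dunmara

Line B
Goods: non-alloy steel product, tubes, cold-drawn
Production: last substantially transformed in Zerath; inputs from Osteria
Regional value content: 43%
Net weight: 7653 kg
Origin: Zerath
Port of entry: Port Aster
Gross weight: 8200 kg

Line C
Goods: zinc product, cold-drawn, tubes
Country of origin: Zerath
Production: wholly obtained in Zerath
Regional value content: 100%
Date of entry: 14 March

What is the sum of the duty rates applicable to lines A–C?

Line A: non-alloy steel → XVI.4; in bars → XVI.4.1; clad → XVI.4.1.1. Scheduled 15%. quota on XVI.4.1.1 open → in-quota 10%; Dunmara agreement on XVI.1.1.1: XVI.4.1.1 not covered. → 10%.
Line B: non-alloy steel → XVI.4; tubes → XVI.4.3; cold-drawn → XVI.4.3.1. Scheduled 10%. Zerath agreement on XVI.3.1.2: XVI.4.3.1 not covered; Zerath agreement on XVI.2: XVI.4.3.1 not covered; Zerath agreement on XVI.4.2: XVI.4.3.1 not covered. → 10%.
Line C: zinc → XVI.2; tubes → XVI.2.1; cold-drawn → XVI.2.1.1. Scheduled 2%. Zerath agreement on XVI.3.1.2: XVI.2.1.1 not covered; Zerath agreement on XVI.2: wholly obtained → 11% available; Zerath agreement on XVI.4.2: XVI.2.1.1 not covered; preference 11% not lower than 2% → no reduction; anti-dumping (Zerath, XVI.2): +36%; total 2% + 36% = 38%. → 38%.
Sum: 10% + 10% + 38% = 58%.

58%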